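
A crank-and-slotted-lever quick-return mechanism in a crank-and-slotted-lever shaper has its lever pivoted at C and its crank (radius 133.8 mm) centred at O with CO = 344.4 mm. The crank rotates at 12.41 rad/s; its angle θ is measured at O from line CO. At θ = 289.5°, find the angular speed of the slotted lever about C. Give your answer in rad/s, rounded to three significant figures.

ω = 12.41 rad/s
Crank pin A relative to C: A = (d + r cosθ, r sinθ); lever angle φ = atan2(r sinθ, d + r cosθ).
Differentiating tanφ: φ̇ = rω(d cosθ + r)/(d² + r² + 2dr cosθ).
d² + r² + 2dr cosθ = |CA|² = 0.167278 m²;  d cosθ + r = +0.24876 m.
|ω_lever| = |0.1338·12.41·+0.24876| / 0.167278 = 2.4693 rad/s.

2.47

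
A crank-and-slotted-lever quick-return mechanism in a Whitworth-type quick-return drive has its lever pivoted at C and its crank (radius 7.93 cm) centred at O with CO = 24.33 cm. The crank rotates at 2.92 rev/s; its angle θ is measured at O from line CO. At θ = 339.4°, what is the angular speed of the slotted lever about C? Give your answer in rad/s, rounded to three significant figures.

4.40

ω = 18.35 rad/s (from 2.92 rev/s).
Crank pin A relative to C: A = (d + r cosθ, r sinθ); lever angle φ = atan2(r sinθ, d + r cosθ).
Differentiating tanφ: φ̇ = rω(d cosθ + r)/(d² + r² + 2dr cosθ).
d² + r² + 2dr cosθ = |CA|² = 0.101603 m²;  d cosθ + r = +0.30704 m.
|ω_lever| = |0.0793·18.35·+0.30704| / 0.101603 = 4.3967 rad/s.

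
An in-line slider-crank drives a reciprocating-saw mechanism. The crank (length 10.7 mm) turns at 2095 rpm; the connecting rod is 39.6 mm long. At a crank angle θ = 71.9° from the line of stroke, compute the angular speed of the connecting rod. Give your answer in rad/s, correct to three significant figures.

ω = 219.4 rad/s (converted from 2095 rpm).
The rod makes angle φ with the slider axis where L sinφ = r sinθ; differentiating, L cosφ·φ̇ = r ω cosθ.
L cosφ = √(L² − r² sin²θ) = 0.038272 m.
|ω_rod| = r ω |cosθ| / √(L² − r² sin²θ) = 0.0107·219.4·0.31068/0.038272 = 19.056 rad/s.

19.1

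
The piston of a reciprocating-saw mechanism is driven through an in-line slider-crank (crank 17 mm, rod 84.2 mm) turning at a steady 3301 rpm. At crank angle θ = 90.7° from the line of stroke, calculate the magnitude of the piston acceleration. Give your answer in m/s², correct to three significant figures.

ω = 2π·3301/60 = 345.7 rad/s
x(θ) = r cosθ + √(L² − r² sin²θ); with ω constant, a = ω²·d²x/dθ².
d²x/dθ² = −r cosθ − r²(cos2θ)/√u − r⁴ sin²2θ/(4u^{3/2}),  u = L² − r² sin²θ = 0.00680068 m².
Substituting r = 0.017 m, L = 0.0842 m, θ = 90.7°: d²x/dθ² = +0.0037111 m.
a = ω²·d²x/dθ² = (345.7)²·(+0.0037111) = +443.45 m/s²;  |a| = 443.45 m/s².

443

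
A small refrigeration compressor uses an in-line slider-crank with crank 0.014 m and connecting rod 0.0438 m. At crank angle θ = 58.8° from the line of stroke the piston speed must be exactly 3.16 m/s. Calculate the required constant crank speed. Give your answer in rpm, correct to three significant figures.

For an in-line slider-crank, |v_piston| = rω|sinθ|·[1 + r cosθ/√(L² − r² sin²θ)].
With r = 0.014 m, L = 0.0438 m, θ = 58.8°: the bracketed kinematic factor |dx/dθ| = 0.014036 m.
ω = v/|dx/dθ| = 3.16/0.014036 = 225.13 rad/s.
N = 60ω/(2π) = 2149.8 rpm.

2150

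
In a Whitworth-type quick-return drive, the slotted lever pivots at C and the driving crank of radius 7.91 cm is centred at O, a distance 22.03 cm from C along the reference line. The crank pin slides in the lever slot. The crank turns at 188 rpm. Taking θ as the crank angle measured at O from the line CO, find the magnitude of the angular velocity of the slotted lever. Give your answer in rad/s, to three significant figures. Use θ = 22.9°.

ω = 19.69 rad/s (from 188 rpm).
Crank pin A relative to C: A = (d + r cosθ, r sinθ); lever angle φ = atan2(r sinθ, d + r cosθ).
Differentiating tanφ: φ̇ = rω(d cosθ + r)/(d² + r² + 2dr cosθ).
d² + r² + 2dr cosθ = |CA|² = 0.0868936 m²;  d cosθ + r = +0.28204 m.
|ω_lever| = |0.0791·19.69·+0.28204| / 0.0868936 = 5.0545 rad/s.

5.05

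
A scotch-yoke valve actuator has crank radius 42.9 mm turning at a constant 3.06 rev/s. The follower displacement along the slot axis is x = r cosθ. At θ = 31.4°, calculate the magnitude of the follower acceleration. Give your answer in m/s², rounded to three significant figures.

ω = 19.23 rad/s (from 3.06 rev/s).
x = r cosθ ⇒ ẍ = −rω² cosθ (ω constant).
|a| = rω²|cosθ| = 0.0429·(19.23)²·|cos 31.4°| = 13.536 m/s².

13.5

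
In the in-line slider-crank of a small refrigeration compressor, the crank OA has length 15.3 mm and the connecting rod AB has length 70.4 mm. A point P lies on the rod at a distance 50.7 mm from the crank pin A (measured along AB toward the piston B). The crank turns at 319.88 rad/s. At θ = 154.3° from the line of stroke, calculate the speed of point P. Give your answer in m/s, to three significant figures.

ω = 319.9 rad/s.  Crank-pin speed |V_A| = rω = 4.8942 m/s, perpendicular to OA.
Rod angle: sinφ = −(r/L) sinθ ⇒ φ = -5.408°; ω_rod = −rω cosθ/√(L²−r²sin²θ) = +62.922 rad/s.
V_P = V_A + ω_rod × AP, with AP = 0.0507 m along the rod.
Components: V_Px = −rω sinθ − a·ω_rod·sinφ = -1.8217 m/s;  V_Py = rω cosθ + a·ω_rod·cosφ = -1.2341 m/s.
|V_P| = √(V_Px² + V_Py²) = 2.2004 m/s.

2.20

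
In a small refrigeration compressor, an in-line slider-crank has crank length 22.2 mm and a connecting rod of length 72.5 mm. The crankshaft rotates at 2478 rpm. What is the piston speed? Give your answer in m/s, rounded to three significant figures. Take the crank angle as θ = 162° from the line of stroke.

1.26

ω = 2π·2478/60 = 259.5 rad/s
For an in-line slider-crank, x = r cosθ + √(L² − r² sin²θ), so v = −rω sinθ·[1 + r cosθ/√(L² − r² sin²θ)].
With r = 0.0222 m, L = 0.0725 m, θ = 162°: √(L² − r² sin²θ) = 0.072175 m.
v = −0.0222·259.5·0.30902·[1 + 0.0222·-0.95106/0.072175] = -1.2594 m/s.
|v| = 1.2594 m/s.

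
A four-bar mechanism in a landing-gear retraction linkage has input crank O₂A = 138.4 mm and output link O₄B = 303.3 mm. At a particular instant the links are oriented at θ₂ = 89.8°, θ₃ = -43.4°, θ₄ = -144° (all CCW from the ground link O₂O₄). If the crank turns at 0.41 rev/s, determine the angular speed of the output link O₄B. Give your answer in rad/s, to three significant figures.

0.872

ω₂ = 2.576 rad/s (from 0.41 rev/s).
Differentiating the loop-closure r₂e^{iθ₂}+r₃e^{iθ₃}=r₁+r₄e^{iθ₄} gives r₂ω₂e^{iθ₂}+r₃ω₃e^{iθ₃}=r₄ω₄e^{iθ₄}.
Eliminating the other unknown: ω₄ = r₂ω₂ sin(θ₂−θ₃) / [r₄ sin(θ₄−θ₃)].
Numerator sine = +0.72897; denominator sine = -0.98294.
Result = 0.1384·2.576·(+0.72897) / (0.3033·(-0.98294)) = -0.87179 rad/s; magnitude 0.87179 rad/s.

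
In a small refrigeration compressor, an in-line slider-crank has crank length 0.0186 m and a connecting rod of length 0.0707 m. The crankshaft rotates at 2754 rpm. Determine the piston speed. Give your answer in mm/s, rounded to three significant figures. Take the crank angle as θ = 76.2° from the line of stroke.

ω = 2π·2754/60 = 288.4 rad/s
For an in-line slider-crank, x = r cosθ + √(L² − r² sin²θ), so v = −rω sinθ·[1 + r cosθ/√(L² − r² sin²θ)].
With r = 0.0186 m, L = 0.0707 m, θ = 76.2°: √(L² − r² sin²θ) = 0.068354 m.
v = −0.0186·288.4·0.97113·[1 + 0.0186·0.23853/0.068354] = -5.5475 m/s.
|v| = 5.5475 m/s = 5547.5 mm/s.

5550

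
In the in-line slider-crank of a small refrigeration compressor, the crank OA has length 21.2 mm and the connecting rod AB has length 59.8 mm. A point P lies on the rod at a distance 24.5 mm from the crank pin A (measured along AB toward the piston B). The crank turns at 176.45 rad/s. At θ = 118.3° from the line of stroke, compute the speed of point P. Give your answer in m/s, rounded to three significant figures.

3.23

ω = 176.4 rad/s.  Crank-pin speed |V_A| = rω = 3.7407 m/s, perpendicular to OA.
Rod angle: sinφ = −(r/L) sinθ ⇒ φ = -18.188°; ω_rod = −rω cosθ/√(L²−r²sin²θ) = +31.216 rad/s.
V_P = V_A + ω_rod × AP, with AP = 0.0245 m along the rod.
Components: V_Px = −rω sinθ − a·ω_rod·sinφ = -3.0549 m/s;  V_Py = rω cosθ + a·ω_rod·cosφ = -1.0469 m/s.
|V_P| = √(V_Px² + V_Py²) = 3.2293 m/s.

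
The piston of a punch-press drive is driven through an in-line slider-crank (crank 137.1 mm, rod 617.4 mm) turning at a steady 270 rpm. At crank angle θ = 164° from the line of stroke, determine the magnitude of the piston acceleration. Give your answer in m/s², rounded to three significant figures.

ω = 2π·270/60 = 28.27 rad/s
x(θ) = r cosθ + √(L² − r² sin²θ); with ω constant, a = ω²·d²x/dθ².
d²x/dθ² = −r cosθ − r²(cos2θ)/√u − r⁴ sin²2θ/(4u^{3/2}),  u = L² − r² sin²θ = 0.379755 m².
Substituting r = 0.1371 m, L = 0.6174 m, θ = 164°: d²x/dθ² = +0.10582 m.
a = ω²·d²x/dθ² = (28.27)²·(+0.10582) = +84.593 m/s²;  |a| = 84.593 m/s².

84.6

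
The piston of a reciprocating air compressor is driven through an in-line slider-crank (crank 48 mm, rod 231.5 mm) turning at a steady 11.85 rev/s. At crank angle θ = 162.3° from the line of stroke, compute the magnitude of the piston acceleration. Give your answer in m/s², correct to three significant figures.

208

ω = 2π·11.8 = 74.46 rad/s
x(θ) = r cosθ + √(L² − r² sin²θ); with ω constant, a = ω²·d²x/dθ².
d²x/dθ² = −r cosθ − r²(cos2θ)/√u − r⁴ sin²2θ/(4u^{3/2}),  u = L² − r² sin²θ = 0.0533793 m².
Substituting r = 0.048 m, L = 0.2315 m, θ = 162.3°: d²x/dθ² = +0.037563 m.
a = ω²·d²x/dθ² = (74.46)²·(+0.037563) = +208.24 m/s²;  |a| = 208.24 m/s².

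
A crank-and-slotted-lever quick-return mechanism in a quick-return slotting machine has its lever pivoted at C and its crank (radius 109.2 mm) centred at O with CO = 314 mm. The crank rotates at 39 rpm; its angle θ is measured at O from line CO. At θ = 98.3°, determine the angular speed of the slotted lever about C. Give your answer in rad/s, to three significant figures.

0.283

ω = 4.084 rad/s (from 39 rpm).
Crank pin A relative to C: A = (d + r cosθ, r sinθ); lever angle φ = atan2(r sinθ, d + r cosθ).
Differentiating tanφ: φ̇ = rω(d cosθ + r)/(d² + r² + 2dr cosθ).
d² + r² + 2dr cosθ = |CA|² = 0.100621 m²;  d cosθ + r = +0.063872 m.
|ω_lever| = |0.1092·4.084·+0.063872| / 0.100621 = 0.2831 rad/s.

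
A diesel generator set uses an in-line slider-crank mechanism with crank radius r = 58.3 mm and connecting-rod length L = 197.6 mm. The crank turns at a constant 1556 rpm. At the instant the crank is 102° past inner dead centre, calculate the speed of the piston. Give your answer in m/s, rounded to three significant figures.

8.70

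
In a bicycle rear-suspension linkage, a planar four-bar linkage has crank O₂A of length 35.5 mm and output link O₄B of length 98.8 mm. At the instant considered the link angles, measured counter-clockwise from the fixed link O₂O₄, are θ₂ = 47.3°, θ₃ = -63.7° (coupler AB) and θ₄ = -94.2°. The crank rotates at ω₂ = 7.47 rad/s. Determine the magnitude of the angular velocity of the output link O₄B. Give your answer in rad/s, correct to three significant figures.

4.94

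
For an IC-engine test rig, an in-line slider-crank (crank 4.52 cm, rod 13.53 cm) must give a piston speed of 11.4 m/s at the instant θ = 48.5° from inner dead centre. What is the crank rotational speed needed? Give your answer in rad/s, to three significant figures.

274

For an in-line slider-crank, |v_piston| = rω|sinθ|·[1 + r cosθ/√(L² − r² sin²θ)].
With r = 0.0452 m, L = 0.1353 m, θ = 48.5°: the bracketed kinematic factor |dx/dθ| = 0.041593 m.
ω = v/|dx/dθ| = 11.4/0.041593 = 274.09 rad/s.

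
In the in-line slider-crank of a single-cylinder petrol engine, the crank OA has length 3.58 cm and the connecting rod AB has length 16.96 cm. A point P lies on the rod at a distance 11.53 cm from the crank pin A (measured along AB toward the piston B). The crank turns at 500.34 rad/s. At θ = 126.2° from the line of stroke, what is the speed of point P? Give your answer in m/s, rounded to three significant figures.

13.6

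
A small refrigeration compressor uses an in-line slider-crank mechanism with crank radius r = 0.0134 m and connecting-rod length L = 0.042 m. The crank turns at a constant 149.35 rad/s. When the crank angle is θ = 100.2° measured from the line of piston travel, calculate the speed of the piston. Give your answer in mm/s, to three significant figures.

ω = 149.3 rad/s
For an in-line slider-crank, x = r cosθ + √(L² − r² sin²θ), so v = −rω sinθ·[1 + r cosθ/√(L² − r² sin²θ)].
With r = 0.0134 m, L = 0.042 m, θ = 100.2°: √(L² − r² sin²θ) = 0.039876 m.
v = −0.0134·149.3·0.98420·[1 + 0.0134·-0.17708/0.039876] = -1.8524 m/s.
|v| = 1.8524 m/s = 1852.4 mm/s.

1850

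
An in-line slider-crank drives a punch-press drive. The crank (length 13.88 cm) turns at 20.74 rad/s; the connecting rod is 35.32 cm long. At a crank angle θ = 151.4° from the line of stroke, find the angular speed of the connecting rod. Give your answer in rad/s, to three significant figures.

7.29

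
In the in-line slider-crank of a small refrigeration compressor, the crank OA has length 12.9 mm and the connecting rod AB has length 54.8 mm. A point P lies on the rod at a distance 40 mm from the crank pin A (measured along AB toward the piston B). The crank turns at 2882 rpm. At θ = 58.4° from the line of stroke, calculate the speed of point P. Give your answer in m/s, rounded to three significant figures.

ω = 301.8 rad/s.  Crank-pin speed |V_A| = rω = 3.8933 m/s, perpendicular to OA.
Rod angle: sinφ = −(r/L) sinθ ⇒ φ = -11.566°; ω_rod = −rω cosθ/√(L²−r²sin²θ) = -37.998 rad/s.
V_P = V_A + ω_rod × AP, with AP = 0.04 m along the rod.
Components: V_Px = −rω sinθ − a·ω_rod·sinφ = -3.6207 m/s;  V_Py = rω cosθ + a·ω_rod·cosφ = +0.55095 m/s.
|V_P| = √(V_Px² + V_Py²) = 3.6624 m/s.

3.66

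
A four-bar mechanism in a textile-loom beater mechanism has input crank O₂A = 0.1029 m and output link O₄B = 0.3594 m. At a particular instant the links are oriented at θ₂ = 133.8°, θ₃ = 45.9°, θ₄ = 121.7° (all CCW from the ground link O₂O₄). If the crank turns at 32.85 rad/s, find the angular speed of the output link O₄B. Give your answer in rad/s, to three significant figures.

ω₂ = 32.85 rad/s
Differentiating the loop-closure r₂e^{iθ₂}+r₃e^{iθ₃}=r₁+r₄e^{iθ₄} gives r₂ω₂e^{iθ₂}+r₃ω₃e^{iθ₃}=r₄ω₄e^{iθ₄}.
Eliminating the other unknown: ω₄ = r₂ω₂ sin(θ₂−θ₃) / [r₄ sin(θ₄−θ₃)].
Numerator sine = +0.99933; denominator sine = +0.96945.
Result = 0.1029·32.85·(+0.99933) / (0.3594·(+0.96945)) = +9.6952 rad/s; magnitude 9.6952 rad/s.

9.70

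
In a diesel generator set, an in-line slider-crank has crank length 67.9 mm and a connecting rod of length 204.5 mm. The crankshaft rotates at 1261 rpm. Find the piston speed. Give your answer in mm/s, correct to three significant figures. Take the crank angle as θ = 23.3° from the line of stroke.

4640

ω = 2π·1261/60 = 132.1 rad/s
For an in-line slider-crank, x = r cosθ + √(L² − r² sin²θ), so v = −rω sinθ·[1 + r cosθ/√(L² − r² sin²θ)].
With r = 0.0679 m, L = 0.2045 m, θ = 23.3°: √(L² − r² sin²θ) = 0.20273 m.
v = −0.0679·132.1·0.39555·[1 + 0.0679·0.91845/0.20273] = -4.6376 m/s.
|v| = 4.6376 m/s = 4637.6 mm/s.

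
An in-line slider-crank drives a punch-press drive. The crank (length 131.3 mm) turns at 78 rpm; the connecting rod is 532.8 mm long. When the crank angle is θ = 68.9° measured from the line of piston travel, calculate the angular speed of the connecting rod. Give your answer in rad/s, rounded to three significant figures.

0.745

ω = 8.168 rad/s (converted from 78 rpm).
The rod makes angle φ with the slider axis where L sinφ = r sinθ; differentiating, L cosφ·φ̇ = r ω cosθ.
L cosφ = √(L² − r² sin²θ) = 0.51853 m.
|ω_rod| = r ω |cosθ| / √(L² − r² sin²θ) = 0.1313·8.168·0.36000/0.51853 = 0.74459 rad/s.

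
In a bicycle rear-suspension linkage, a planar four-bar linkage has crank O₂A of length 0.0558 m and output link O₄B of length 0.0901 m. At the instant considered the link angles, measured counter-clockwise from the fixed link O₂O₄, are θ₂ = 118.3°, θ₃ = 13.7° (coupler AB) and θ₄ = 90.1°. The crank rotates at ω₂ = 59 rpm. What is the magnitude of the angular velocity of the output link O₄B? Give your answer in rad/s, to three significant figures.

ω₂ = 6.178 rad/s (from 59 rpm).
Differentiating the loop-closure r₂e^{iθ₂}+r₃e^{iθ₃}=r₁+r₄e^{iθ₄} gives r₂ω₂e^{iθ₂}+r₃ω₃e^{iθ₃}=r₄ω₄e^{iθ₄}.
Eliminating the other unknown: ω₄ = r₂ω₂ sin(θ₂−θ₃) / [r₄ sin(θ₄−θ₃)].
Numerator sine = +0.96771; denominator sine = +0.97196.
Result = 0.0558·6.178·(+0.96771) / (0.0901·(+0.97196)) = +3.8097 rad/s; magnitude 3.8097 rad/s.

3.81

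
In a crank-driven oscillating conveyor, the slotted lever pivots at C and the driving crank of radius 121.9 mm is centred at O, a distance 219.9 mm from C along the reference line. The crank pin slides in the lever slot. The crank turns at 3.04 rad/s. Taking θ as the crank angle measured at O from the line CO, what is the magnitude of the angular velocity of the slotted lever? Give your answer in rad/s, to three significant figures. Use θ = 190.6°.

3.32

ω = 3.04 rad/s
Crank pin A relative to C: A = (d + r cosθ, r sinθ); lever angle φ = atan2(r sinθ, d + r cosθ).
Differentiating tanφ: φ̇ = rω(d cosθ + r)/(d² + r² + 2dr cosθ).
d² + r² + 2dr cosθ = |CA|² = 0.0105189 m²;  d cosθ + r = -0.094247 m.
|ω_lever| = |0.1219·3.04·-0.094247| / 0.0105189 = 3.3203 rad/s.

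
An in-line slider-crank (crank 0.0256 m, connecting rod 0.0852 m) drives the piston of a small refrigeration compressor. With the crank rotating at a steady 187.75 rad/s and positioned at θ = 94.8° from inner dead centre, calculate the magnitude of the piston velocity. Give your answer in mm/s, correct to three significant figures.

4660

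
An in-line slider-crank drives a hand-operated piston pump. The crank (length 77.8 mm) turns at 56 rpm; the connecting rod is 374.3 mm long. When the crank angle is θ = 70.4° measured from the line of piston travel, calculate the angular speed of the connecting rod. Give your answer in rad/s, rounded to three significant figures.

0.417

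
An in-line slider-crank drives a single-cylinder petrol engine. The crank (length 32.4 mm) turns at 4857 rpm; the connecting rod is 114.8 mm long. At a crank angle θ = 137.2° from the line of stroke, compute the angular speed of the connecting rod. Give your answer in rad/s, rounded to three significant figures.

107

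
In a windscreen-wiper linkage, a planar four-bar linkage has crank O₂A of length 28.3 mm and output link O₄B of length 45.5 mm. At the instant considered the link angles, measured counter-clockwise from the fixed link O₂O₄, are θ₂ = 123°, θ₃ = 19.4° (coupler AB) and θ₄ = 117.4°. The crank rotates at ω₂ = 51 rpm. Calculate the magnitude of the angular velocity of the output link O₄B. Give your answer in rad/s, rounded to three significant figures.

3.26

ω₂ = 5.341 rad/s (from 51 rpm).
Differentiating the loop-closure r₂e^{iθ₂}+r₃e^{iθ₃}=r₁+r₄e^{iθ₄} gives r₂ω₂e^{iθ₂}+r₃ω₃e^{iθ₃}=r₄ω₄e^{iθ₄}.
Eliminating the other unknown: ω₄ = r₂ω₂ sin(θ₂−θ₃) / [r₄ sin(θ₄−θ₃)].
Numerator sine = +0.97196; denominator sine = +0.99027.
Result = 0.0283·5.341·(+0.97196) / (0.0455·(+0.99027)) = +3.2604 rad/s; magnitude 3.2604 rad/s.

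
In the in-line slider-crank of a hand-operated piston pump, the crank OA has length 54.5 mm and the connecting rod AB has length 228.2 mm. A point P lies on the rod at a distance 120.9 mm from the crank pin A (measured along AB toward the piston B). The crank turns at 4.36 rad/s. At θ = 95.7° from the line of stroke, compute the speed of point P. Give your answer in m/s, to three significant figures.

0.234

ω = 4.36 rad/s.  Crank-pin speed |V_A| = rω = 0.23762 m/s, perpendicular to OA.
Rod angle: sinφ = −(r/L) sinθ ⇒ φ = -13.748°; ω_rod = −rω cosθ/√(L²−r²sin²θ) = +0.10647 rad/s.
V_P = V_A + ω_rod × AP, with AP = 0.1209 m along the rod.
Components: V_Px = −rω sinθ − a·ω_rod·sinφ = -0.23339 m/s;  V_Py = rω cosθ + a·ω_rod·cosφ = -0.011097 m/s.
|V_P| = √(V_Px² + V_Py²) = 0.23365 m/s.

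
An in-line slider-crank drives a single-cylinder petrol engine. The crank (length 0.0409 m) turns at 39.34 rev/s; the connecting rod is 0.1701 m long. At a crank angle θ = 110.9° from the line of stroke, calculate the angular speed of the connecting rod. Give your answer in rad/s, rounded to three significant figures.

21.8

ω = 247.2 rad/s (converted from 39.34 rev/s).
The rod makes angle φ with the slider axis where L sinφ = r sinθ; differentiating, L cosφ·φ̇ = r ω cosθ.
L cosφ = √(L² − r² sin²θ) = 0.16575 m.
|ω_rod| = r ω |cosθ| / √(L² − r² sin²θ) = 0.0409·247.2·0.35674/0.16575 = 21.758 rad/s.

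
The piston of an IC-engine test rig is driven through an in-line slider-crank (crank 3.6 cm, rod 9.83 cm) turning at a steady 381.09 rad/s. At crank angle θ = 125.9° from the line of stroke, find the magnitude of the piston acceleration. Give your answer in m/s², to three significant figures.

3630

ω = 381.1 rad/s
x(θ) = r cosθ + √(L² − r² sin²θ); with ω constant, a = ω²·d²x/dθ².
d²x/dθ² = −r cosθ − r²(cos2θ)/√u − r⁴ sin²2θ/(4u^{3/2}),  u = L² − r² sin²θ = 0.0088125 m².
Substituting r = 0.036 m, L = 0.0983 m, θ = 125.9°: d²x/dθ² = +0.024963 m.
a = ω²·d²x/dθ² = (381.1)²·(+0.024963) = +3625.4 m/s²;  |a| = 3625.4 m/s².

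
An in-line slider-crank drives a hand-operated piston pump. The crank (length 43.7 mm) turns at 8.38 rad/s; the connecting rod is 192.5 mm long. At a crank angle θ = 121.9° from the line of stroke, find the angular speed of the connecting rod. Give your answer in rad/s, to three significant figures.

ω = 8.38 rad/s
The rod makes angle φ with the slider axis where L sinφ = r sinθ; differentiating, L cosφ·φ̇ = r ω cosθ.
L cosφ = √(L² − r² sin²θ) = 0.18889 m.
|ω_rod| = r ω |cosθ| / √(L² − r² sin²θ) = 0.0437·8.38·0.52844/0.18889 = 1.0245 rad/s.

1.02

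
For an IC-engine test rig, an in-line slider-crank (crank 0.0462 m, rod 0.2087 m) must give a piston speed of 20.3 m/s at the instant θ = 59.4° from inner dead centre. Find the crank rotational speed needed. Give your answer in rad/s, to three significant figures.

For an in-line slider-crank, |v_piston| = rω|sinθ|·[1 + r cosθ/√(L² − r² sin²θ)].
With r = 0.0462 m, L = 0.2087 m, θ = 59.4°: the bracketed kinematic factor |dx/dθ| = 0.044331 m.
ω = v/|dx/dθ| = 20.3/0.044331 = 457.92 rad/s.

458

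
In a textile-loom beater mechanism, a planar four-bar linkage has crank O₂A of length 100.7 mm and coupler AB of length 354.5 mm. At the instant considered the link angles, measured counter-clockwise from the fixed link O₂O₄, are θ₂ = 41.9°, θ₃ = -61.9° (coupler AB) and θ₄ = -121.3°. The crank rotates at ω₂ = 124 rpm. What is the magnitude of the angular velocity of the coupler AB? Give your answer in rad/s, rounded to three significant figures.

ω₂ = 12.99 rad/s (from 124 rpm).
Differentiating the loop-closure r₂e^{iθ₂}+r₃e^{iθ₃}=r₁+r₄e^{iθ₄} gives r₂ω₂e^{iθ₂}+r₃ω₃e^{iθ₃}=r₄ω₄e^{iθ₄}.
Eliminating the other unknown: ω₃ = r₂ω₂ sin(θ₄−θ₂) / [r₃ sin(θ₃−θ₄)].
Numerator sine = -0.28903; denominator sine = +0.86074.
Result = 0.1007·12.99·(-0.28903) / (0.3545·(+0.86074)) = -1.2386 rad/s; magnitude 1.2386 rad/s.

1.24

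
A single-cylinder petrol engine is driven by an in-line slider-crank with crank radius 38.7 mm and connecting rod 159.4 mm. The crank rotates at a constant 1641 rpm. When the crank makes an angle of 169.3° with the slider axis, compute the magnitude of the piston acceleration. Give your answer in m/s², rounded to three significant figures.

864

ω = 2π·1641/60 = 171.8 rad/s
x(θ) = r cosθ + √(L² − r² sin²θ); with ω constant, a = ω²·d²x/dθ².
d²x/dθ² = −r cosθ − r²(cos2θ)/√u − r⁴ sin²2θ/(4u^{3/2}),  u = L² − r² sin²θ = 0.0253567 m².
Substituting r = 0.0387 m, L = 0.1594 m, θ = 169.3°: d²x/dθ² = +0.029252 m.
a = ω²·d²x/dθ² = (171.8)²·(+0.029252) = +863.82 m/s²;  |a| = 863.82 m/s².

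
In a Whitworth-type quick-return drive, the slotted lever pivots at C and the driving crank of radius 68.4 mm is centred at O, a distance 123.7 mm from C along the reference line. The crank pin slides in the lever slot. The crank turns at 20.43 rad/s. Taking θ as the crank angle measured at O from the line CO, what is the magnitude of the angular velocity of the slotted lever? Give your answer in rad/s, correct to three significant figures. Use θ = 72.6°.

5.88

ω = 20.43 rad/s
Crank pin A relative to C: A = (d + r cosθ, r sinθ); lever angle φ = atan2(r sinθ, d + r cosθ).
Differentiating tanφ: φ̇ = rω(d cosθ + r)/(d² + r² + 2dr cosθ).
d² + r² + 2dr cosθ = |CA|² = 0.0250407 m²;  d cosθ + r = +0.10539 m.
|ω_lever| = |0.0684·20.43·+0.10539| / 0.0250407 = 5.8814 rad/s.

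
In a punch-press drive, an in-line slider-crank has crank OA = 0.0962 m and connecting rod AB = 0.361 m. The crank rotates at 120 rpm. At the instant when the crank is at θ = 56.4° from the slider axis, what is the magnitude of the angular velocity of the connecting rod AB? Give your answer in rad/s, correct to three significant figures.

1.90

ω = 12.57 rad/s (converted from 120 rpm).
The rod makes angle φ with the slider axis where L sinφ = r sinθ; differentiating, L cosφ·φ̇ = r ω cosθ.
L cosφ = √(L² − r² sin²θ) = 0.352 m.
|ω_rod| = r ω |cosθ| / √(L² − r² sin²θ) = 0.0962·12.57·0.55339/0.352 = 1.9006 rad/s.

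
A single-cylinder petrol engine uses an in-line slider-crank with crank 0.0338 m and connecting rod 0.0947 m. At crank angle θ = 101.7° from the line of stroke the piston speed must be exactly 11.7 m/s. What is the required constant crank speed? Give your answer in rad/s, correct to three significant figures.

383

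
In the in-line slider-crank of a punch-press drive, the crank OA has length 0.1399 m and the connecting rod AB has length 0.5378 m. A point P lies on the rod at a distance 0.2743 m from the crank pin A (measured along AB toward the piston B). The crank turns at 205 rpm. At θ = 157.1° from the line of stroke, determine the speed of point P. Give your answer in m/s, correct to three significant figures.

ω = 21.47 rad/s.  Crank-pin speed |V_A| = rω = 3.0033 m/s, perpendicular to OA.
Rod angle: sinφ = −(r/L) sinθ ⇒ φ = -5.810°; ω_rod = −rω cosθ/√(L²−r²sin²θ) = +5.1709 rad/s.
V_P = V_A + ω_rod × AP, with AP = 0.2743 m along the rod.
Components: V_Px = −rω sinθ − a·ω_rod·sinφ = -1.0251 m/s;  V_Py = rω cosθ + a·ω_rod·cosφ = -1.3555 m/s.
|V_P| = √(V_Px² + V_Py²) = 1.6995 m/s.

1.70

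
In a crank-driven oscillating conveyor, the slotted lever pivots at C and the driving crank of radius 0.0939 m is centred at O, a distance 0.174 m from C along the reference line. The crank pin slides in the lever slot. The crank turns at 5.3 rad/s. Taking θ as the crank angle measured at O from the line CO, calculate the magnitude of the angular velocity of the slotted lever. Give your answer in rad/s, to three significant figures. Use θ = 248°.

ω = 5.3 rad/s
Crank pin A relative to C: A = (d + r cosθ, r sinθ); lever angle φ = atan2(r sinθ, d + r cosθ).
Differentiating tanφ: φ̇ = rω(d cosθ + r)/(d² + r² + 2dr cosθ).
d² + r² + 2dr cosθ = |CA|² = 0.0268521 m²;  d cosθ + r = +0.028718 m.
|ω_lever| = |0.0939·5.3·+0.028718| / 0.0268521 = 0.53226 rad/s.

0.532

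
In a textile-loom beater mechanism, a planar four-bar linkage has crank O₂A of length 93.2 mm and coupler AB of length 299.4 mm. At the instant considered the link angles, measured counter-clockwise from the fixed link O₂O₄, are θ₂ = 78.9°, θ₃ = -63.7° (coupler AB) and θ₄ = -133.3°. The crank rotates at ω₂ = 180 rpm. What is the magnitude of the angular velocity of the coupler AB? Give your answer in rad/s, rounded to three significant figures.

3.34

ω₂ = 18.85 rad/s (from 180 rpm).
Differentiating the loop-closure r₂e^{iθ₂}+r₃e^{iθ₃}=r₁+r₄e^{iθ₄} gives r₂ω₂e^{iθ₂}+r₃ω₃e^{iθ₃}=r₄ω₄e^{iθ₄}.
Eliminating the other unknown: ω₃ = r₂ω₂ sin(θ₄−θ₂) / [r₃ sin(θ₃−θ₄)].
Numerator sine = +0.53288; denominator sine = +0.93728.
Result = 0.0932·18.85·(+0.53288) / (0.2994·(+0.93728)) = +3.336 rad/s; magnitude 3.336 rad/s.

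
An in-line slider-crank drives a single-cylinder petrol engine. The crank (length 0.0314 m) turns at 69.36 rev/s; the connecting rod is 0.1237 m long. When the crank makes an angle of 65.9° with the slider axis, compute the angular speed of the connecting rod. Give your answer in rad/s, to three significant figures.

46.4

ω = 435.8 rad/s (converted from 69.36 rev/s).
The rod makes angle φ with the slider axis where L sinφ = r sinθ; differentiating, L cosφ·φ̇ = r ω cosθ.
L cosφ = √(L² − r² sin²θ) = 0.12033 m.
|ω_rod| = r ω |cosθ| / √(L² − r² sin²θ) = 0.0314·435.8·0.40833/0.12033 = 46.435 rad/s.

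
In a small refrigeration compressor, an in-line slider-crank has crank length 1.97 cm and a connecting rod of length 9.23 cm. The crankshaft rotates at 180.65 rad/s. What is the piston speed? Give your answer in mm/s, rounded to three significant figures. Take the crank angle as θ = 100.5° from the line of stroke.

3360

ω = 180.7 rad/s
For an in-line slider-crank, x = r cosθ + √(L² − r² sin²θ), so v = −rω sinθ·[1 + r cosθ/√(L² − r² sin²θ)].
With r = 0.0197 m, L = 0.0923 m, θ = 100.5°: √(L² − r² sin²θ) = 0.090245 m.
v = −0.0197·180.7·0.98325·[1 + 0.0197·-0.18224/0.090245] = -3.36 m/s.
|v| = 3.36 m/s = 3360 mm/s.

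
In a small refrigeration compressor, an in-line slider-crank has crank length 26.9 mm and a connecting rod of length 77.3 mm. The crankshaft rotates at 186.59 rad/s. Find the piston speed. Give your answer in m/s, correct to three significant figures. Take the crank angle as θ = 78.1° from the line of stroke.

5.29

ω = 186.6 rad/s
For an in-line slider-crank, x = r cosθ + √(L² − r² sin²θ), so v = −rω sinθ·[1 + r cosθ/√(L² − r² sin²θ)].
With r = 0.0269 m, L = 0.0773 m, θ = 78.1°: √(L² − r² sin²θ) = 0.07268 m.
v = −0.0269·186.6·0.97851·[1 + 0.0269·0.20620/0.07268] = -5.2862 m/s.
|v| = 5.2862 m/s.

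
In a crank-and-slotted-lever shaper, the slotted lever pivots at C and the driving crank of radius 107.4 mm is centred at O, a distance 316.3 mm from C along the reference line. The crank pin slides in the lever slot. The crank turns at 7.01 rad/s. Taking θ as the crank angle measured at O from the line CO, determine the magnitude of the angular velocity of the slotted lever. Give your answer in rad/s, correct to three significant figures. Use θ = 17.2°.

1.75

ω = 7.01 rad/s
Crank pin A relative to C: A = (d + r cosθ, r sinθ); lever angle φ = atan2(r sinθ, d + r cosθ).
Differentiating tanφ: φ̇ = rω(d cosθ + r)/(d² + r² + 2dr cosθ).
d² + r² + 2dr cosθ = |CA|² = 0.176483 m²;  d cosθ + r = +0.40955 m.
|ω_lever| = |0.1074·7.01·+0.40955| / 0.176483 = 1.7472 rad/s.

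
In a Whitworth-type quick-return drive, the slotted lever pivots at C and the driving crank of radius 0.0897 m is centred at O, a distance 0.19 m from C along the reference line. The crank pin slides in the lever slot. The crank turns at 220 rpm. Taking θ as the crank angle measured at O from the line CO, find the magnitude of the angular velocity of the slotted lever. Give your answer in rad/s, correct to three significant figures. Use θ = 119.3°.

0.247

ω = 23.04 rad/s (from 220 rpm).
Crank pin A relative to C: A = (d + r cosθ, r sinθ); lever angle φ = atan2(r sinθ, d + r cosθ).
Differentiating tanφ: φ̇ = rω(d cosθ + r)/(d² + r² + 2dr cosθ).
d² + r² + 2dr cosθ = |CA|² = 0.027465 m²;  d cosθ + r = -0.0032827 m.
|ω_lever| = |0.0897·23.04·-0.0032827| / 0.027465 = 0.247 rad/s.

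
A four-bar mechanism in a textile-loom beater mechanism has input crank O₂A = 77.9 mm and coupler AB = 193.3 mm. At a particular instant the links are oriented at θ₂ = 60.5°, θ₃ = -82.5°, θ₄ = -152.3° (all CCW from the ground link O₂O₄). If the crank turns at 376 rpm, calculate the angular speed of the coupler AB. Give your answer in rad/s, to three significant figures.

9.16

ω₂ = 39.37 rad/s (from 376 rpm).
Differentiating the loop-closure r₂e^{iθ₂}+r₃e^{iθ₃}=r₁+r₄e^{iθ₄} gives r₂ω₂e^{iθ₂}+r₃ω₃e^{iθ₃}=r₄ω₄e^{iθ₄}.
Eliminating the other unknown: ω₃ = r₂ω₂ sin(θ₄−θ₂) / [r₃ sin(θ₃−θ₄)].
Numerator sine = +0.54171; denominator sine = +0.93849.
Result = 0.0779·39.37·(+0.54171) / (0.1933·(+0.93849)) = +9.1592 rad/s; magnitude 9.1592 rad/s.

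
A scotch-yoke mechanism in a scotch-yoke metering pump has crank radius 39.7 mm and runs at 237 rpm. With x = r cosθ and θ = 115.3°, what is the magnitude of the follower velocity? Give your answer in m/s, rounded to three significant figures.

ω = 24.82 rad/s (from 237 rpm).
x = r cosθ ⇒ ẋ = −rω sinθ.
|v| = rω|sinθ| = 0.0397·24.82·|sin 115.3°| = 0.89079 m/s.

0.891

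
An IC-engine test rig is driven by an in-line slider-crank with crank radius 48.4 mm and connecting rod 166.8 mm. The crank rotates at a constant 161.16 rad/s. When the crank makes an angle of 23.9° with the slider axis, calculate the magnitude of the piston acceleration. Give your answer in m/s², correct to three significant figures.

ω = 161.2 rad/s
x(θ) = r cosθ + √(L² − r² sin²θ); with ω constant, a = ω²·d²x/dθ².
d²x/dθ² = −r cosθ − r²(cos2θ)/√u − r⁴ sin²2θ/(4u^{3/2}),  u = L² − r² sin²θ = 0.0274377 m².
Substituting r = 0.0484 m, L = 0.1668 m, θ = 23.9°: d²x/dθ² = -0.053915 m.
a = ω²·d²x/dθ² = (161.2)²·(-0.053915) = -1400.3 m/s²;  |a| = 1400.3 m/s².

1400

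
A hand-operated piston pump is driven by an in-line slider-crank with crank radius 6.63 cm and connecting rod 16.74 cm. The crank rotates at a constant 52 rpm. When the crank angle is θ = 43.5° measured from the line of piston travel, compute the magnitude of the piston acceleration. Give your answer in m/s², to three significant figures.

ω = 2π·52/60 = 5.445 rad/s
x(θ) = r cosθ + √(L² − r² sin²θ); with ω constant, a = ω²·d²x/dθ².
d²x/dθ² = −r cosθ − r²(cos2θ)/√u − r⁴ sin²2θ/(4u^{3/2}),  u = L² − r² sin²θ = 0.0259399 m².
Substituting r = 0.0663 m, L = 0.1674 m, θ = 43.5°: d²x/dθ² = -0.050674 m.
a = ω²·d²x/dθ² = (5.445)²·(-0.050674) = -1.5026 m/s²;  |a| = 1.5026 m/s².

1.50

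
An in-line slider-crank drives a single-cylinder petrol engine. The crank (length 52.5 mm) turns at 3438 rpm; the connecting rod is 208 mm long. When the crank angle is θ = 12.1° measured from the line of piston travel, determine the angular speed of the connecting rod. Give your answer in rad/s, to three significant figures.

89.0

ω = 360 rad/s (converted from 3438 rpm).
The rod makes angle φ with the slider axis where L sinφ = r sinθ; differentiating, L cosφ·φ̇ = r ω cosθ.
L cosφ = √(L² − r² sin²θ) = 0.20771 m.
|ω_rod| = r ω |cosθ| / √(L² − r² sin²θ) = 0.0525·360·0.97778/0.20771 = 88.978 rad/s.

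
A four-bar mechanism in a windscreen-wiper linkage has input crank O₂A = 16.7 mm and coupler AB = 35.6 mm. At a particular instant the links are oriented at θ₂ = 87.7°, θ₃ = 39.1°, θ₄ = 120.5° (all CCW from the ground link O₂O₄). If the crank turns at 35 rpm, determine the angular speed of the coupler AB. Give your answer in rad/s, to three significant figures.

0.942

ω₂ = 3.665 rad/s (from 35 rpm).
Differentiating the loop-closure r₂e^{iθ₂}+r₃e^{iθ₃}=r₁+r₄e^{iθ₄} gives r₂ω₂e^{iθ₂}+r₃ω₃e^{iθ₃}=r₄ω₄e^{iθ₄}.
Eliminating the other unknown: ω₃ = r₂ω₂ sin(θ₄−θ₂) / [r₃ sin(θ₃−θ₄)].
Numerator sine = +0.54171; denominator sine = -0.98876.
Result = 0.0167·3.665·(+0.54171) / (0.0356·(-0.98876)) = -0.94197 rad/s; magnitude 0.94197 rad/s.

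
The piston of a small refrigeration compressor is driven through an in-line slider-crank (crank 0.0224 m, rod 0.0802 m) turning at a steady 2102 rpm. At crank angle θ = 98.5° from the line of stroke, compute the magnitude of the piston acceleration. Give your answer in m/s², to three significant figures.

461

ω = 2π·2102/60 = 220.1 rad/s
x(θ) = r cosθ + √(L² − r² sin²θ); with ω constant, a = ω²·d²x/dθ².
d²x/dθ² = −r cosθ − r²(cos2θ)/√u − r⁴ sin²2θ/(4u^{3/2}),  u = L² − r² sin²θ = 0.00594124 m².
Substituting r = 0.0224 m, L = 0.0802 m, θ = 98.5°: d²x/dθ² = +0.0095244 m.
a = ω²·d²x/dθ² = (220.1)²·(+0.0095244) = +461.49 m/s²;  |a| = 461.49 m/s².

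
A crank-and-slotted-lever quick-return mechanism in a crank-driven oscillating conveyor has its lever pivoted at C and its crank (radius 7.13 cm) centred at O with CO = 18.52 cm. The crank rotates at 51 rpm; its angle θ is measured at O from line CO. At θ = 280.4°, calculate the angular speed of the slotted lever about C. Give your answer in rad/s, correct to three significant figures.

ω = 5.341 rad/s (from 51 rpm).
Crank pin A relative to C: A = (d + r cosθ, r sinθ); lever angle φ = atan2(r sinθ, d + r cosθ).
Differentiating tanφ: φ̇ = rω(d cosθ + r)/(d² + r² + 2dr cosθ).
d² + r² + 2dr cosθ = |CA|² = 0.0441502 m²;  d cosθ + r = +0.10473 m.
|ω_lever| = |0.0713·5.341·+0.10473| / 0.0441502 = 0.90331 rad/s.

0.903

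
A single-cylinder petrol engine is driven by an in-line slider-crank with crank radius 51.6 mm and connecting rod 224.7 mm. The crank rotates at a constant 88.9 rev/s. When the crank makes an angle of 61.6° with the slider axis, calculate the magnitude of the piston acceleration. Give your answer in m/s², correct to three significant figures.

5630

ω = 2π·88.9 = 558.6 rad/s
x(θ) = r cosθ + √(L² − r² sin²θ); with ω constant, a = ω²·d²x/dθ².
d²x/dθ² = −r cosθ − r²(cos2θ)/√u − r⁴ sin²2θ/(4u^{3/2}),  u = L² − r² sin²θ = 0.0484299 m².
Substituting r = 0.0516 m, L = 0.2247 m, θ = 61.6°: d²x/dθ² = -0.018034 m.
a = ω²·d²x/dθ² = (558.6)²·(-0.018034) = -5626.7 m/s²;  |a| = 5626.7 m/s².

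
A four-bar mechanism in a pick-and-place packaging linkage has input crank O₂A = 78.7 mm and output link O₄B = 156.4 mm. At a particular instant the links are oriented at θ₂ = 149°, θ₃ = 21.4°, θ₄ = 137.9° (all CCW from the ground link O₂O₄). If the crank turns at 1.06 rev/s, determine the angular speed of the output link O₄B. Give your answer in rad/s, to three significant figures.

ω₂ = 6.66 rad/s (from 1.06 rev/s).
Differentiating the loop-closure r₂e^{iθ₂}+r₃e^{iθ₃}=r₁+r₄e^{iθ₄} gives r₂ω₂e^{iθ₂}+r₃ω₃e^{iθ₃}=r₄ω₄e^{iθ₄}.
Eliminating the other unknown: ω₄ = r₂ω₂ sin(θ₂−θ₃) / [r₄ sin(θ₄−θ₃)].
Numerator sine = +0.79229; denominator sine = +0.89493.
Result = 0.0787·6.66·(+0.79229) / (0.1564·(+0.89493)) = +2.967 rad/s; magnitude 2.967 rad/s.

2.97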